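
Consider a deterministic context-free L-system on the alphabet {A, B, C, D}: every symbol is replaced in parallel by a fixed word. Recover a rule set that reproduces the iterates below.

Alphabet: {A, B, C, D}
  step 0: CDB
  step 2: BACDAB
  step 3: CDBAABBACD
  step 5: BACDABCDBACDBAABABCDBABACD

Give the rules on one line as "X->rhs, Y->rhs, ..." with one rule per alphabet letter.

  step 2 ⇒ step 3: BACDAB ⇒ CD·BA·A·B·BA·CD
    A ↦ BA
    B ↦ CD
    C ↦ A
    D ↦ B

A->BA, B->CD, C->A, D->B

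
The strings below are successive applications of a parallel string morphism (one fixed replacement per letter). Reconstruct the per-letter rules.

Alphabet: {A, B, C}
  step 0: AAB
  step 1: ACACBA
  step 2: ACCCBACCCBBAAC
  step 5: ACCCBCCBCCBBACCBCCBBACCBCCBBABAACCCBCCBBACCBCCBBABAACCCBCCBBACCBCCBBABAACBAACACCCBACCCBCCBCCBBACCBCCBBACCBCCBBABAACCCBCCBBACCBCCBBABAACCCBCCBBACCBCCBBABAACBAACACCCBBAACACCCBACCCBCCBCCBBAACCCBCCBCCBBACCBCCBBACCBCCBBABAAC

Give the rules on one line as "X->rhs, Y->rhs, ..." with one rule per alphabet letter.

  step 1 ⇒ step 2: ACACBA ⇒ AC·CCB·AC·CCB·BA·AC
    A ↦ AC
    B ↦ BA
    C ↦ CCB

A->AC, B->BA, C->CCB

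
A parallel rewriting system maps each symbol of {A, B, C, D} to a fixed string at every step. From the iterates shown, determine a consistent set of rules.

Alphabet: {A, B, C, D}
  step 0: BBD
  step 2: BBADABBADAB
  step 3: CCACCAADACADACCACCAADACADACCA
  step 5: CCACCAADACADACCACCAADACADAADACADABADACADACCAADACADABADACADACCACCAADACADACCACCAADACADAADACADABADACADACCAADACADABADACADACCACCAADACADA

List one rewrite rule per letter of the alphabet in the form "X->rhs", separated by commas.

  step 2 ⇒ step 3: BBADABBADAB ⇒ CCA·CCA·ADA·C·ADA·CCA·CCA·ADA·C·ADA·CCA
    A ↦ ADA
    B ↦ CCA
    D ↦ C
    C ↦ B  (constrained at step 3)

A->ADA, B->CCA, C->B, D->C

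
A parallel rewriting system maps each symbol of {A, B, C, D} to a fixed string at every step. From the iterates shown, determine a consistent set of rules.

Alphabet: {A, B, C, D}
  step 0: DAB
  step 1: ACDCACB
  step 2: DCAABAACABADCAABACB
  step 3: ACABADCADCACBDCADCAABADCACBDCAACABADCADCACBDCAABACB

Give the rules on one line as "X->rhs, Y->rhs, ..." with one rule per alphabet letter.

A->DCA, B->CB, C->ABA, D->AC

  step 2 ⇒ step 3: DCAABAACABADCAABACB ⇒ AC·ABA·DCA·DCA·CB·DCA·DCA·ABA·DCA·CB·DCA·AC·ABA·DCA·DCA·CB·DCA·ABA·CB
    A ↦ DCA
    B ↦ CB
    C ↦ ABA
    D ↦ AC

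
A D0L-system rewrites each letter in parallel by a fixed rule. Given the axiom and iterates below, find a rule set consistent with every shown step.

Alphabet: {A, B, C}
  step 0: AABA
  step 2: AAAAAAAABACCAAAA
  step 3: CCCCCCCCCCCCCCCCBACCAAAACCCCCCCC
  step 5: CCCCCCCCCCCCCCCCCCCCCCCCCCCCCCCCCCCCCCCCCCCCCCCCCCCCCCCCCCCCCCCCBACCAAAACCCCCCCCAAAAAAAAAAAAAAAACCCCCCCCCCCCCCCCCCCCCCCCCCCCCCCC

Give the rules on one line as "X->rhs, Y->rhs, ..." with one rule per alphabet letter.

A->CC, B->BA, C->AA

  step 2 ⇒ step 3: AAAAAAAABACCAAAA ⇒ CC·CC·CC·CC·CC·CC·CC·CC·BA·CC·AA·AA·CC·CC·CC·CC
    A ↦ CC
    B ↦ BA
    C ↦ AA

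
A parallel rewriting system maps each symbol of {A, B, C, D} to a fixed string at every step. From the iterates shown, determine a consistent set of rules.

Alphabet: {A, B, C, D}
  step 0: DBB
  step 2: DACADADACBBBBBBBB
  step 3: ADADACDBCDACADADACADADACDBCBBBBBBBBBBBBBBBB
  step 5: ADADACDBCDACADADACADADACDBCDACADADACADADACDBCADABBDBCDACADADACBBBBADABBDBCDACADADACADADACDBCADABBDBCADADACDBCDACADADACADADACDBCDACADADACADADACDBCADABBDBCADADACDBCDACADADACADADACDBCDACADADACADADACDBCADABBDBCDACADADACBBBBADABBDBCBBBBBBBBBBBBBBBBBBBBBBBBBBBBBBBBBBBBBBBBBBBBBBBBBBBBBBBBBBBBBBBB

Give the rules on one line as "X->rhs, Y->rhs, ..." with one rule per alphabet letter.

  step 2 ⇒ step 3: DACADADACBBBBBBBB ⇒ ADA·DAC·DBC·DAC·ADA·DAC·ADA·DAC·DBC·BB·BB·BB·BB·BB·BB·BB·BB
    A ↦ DAC
    B ↦ BB
    C ↦ DBC
    D ↦ ADA

A->DAC, B->BB, C->DBC, D->ADA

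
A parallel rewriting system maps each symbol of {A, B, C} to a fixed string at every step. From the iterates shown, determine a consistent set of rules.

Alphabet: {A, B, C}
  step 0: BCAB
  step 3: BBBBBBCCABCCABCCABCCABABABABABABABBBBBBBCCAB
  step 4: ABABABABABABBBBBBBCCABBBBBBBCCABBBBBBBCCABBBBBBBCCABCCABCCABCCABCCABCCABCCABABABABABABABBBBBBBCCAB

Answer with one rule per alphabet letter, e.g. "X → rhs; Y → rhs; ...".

A->CC, B->AB, C->BBB

  step 3 ⇒ step 4: BBBBBBCCABCCABCCABCCABABABABABABABBBBBBBCCAB ⇒ AB·AB·AB·AB·AB·AB·BBB·BBB·CC·AB·BBB·BBB·CC·AB·BBB·BBB·CC·AB·BBB·BBB·CC·AB·CC·AB·CC·AB·CC·AB·CC·AB·CC·AB·CC·AB·AB·AB·AB·AB·AB·AB·BBB·BBB·CC·AB
    A ↦ CC
    B ↦ AB
    C ↦ BBB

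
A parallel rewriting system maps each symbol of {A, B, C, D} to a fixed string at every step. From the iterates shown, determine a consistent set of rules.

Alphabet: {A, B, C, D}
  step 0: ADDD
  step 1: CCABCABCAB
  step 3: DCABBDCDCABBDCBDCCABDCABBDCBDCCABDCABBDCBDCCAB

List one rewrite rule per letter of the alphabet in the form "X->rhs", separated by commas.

A->C, B->D, C->BDC, D->CAB

  step 0 ⇒ step 1: ADDD ⇒ C·CAB·CAB·CAB
    A ↦ C
    D ↦ CAB
    B ↦ D  (constrained at step 1)
    C ↦ BDC  (constrained at step 1)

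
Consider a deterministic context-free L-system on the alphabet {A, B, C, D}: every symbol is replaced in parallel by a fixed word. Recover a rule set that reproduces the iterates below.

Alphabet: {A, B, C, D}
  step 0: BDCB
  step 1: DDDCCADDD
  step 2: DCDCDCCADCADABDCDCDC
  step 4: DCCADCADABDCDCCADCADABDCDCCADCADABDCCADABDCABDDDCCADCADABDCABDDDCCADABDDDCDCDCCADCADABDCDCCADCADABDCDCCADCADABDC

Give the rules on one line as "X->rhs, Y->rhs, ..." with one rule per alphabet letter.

A->AB, B->DD, C->CAD, D->DC

  step 1 ⇒ step 2: DDDCCADDD ⇒ DC·DC·DC·CAD·CAD·AB·DC·DC·DC
    A ↦ AB
    C ↦ CAD
    D ↦ DC
  step 0 ⇒ step 1: BDCB ⇒ DD·DC·CAD·DD
    B ↦ DD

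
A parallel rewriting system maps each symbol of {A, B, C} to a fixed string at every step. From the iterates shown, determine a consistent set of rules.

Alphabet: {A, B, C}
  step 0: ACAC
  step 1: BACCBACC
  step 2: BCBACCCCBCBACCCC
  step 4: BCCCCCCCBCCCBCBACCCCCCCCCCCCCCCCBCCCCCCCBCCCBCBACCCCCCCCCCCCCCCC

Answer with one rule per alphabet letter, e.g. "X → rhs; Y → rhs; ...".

  step 1 ⇒ step 2: BACCBACC ⇒ BC·BA·CC·CC·BC·BA·CC·CC
    A ↦ BA
    B ↦ BC
    C ↦ CC

A->BA, B->BC, C->CC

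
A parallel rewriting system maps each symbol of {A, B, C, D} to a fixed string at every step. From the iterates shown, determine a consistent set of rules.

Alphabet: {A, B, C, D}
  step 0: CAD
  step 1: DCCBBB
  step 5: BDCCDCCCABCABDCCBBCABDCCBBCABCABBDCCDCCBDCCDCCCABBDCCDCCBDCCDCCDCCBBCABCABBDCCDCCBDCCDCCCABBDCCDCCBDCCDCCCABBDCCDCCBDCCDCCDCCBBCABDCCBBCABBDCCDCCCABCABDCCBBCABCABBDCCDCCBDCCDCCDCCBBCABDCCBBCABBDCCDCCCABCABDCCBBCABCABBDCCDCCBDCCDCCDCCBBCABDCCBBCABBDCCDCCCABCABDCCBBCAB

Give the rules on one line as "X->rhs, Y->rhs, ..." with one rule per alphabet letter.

A->BB, B->CAB, C->DCC, D->B

  step 0 ⇒ step 1: CAD ⇒ DCC·BB·B
    A ↦ BB
    C ↦ DCC
    D ↦ B
    B ↦ CAB  (constrained at step 1)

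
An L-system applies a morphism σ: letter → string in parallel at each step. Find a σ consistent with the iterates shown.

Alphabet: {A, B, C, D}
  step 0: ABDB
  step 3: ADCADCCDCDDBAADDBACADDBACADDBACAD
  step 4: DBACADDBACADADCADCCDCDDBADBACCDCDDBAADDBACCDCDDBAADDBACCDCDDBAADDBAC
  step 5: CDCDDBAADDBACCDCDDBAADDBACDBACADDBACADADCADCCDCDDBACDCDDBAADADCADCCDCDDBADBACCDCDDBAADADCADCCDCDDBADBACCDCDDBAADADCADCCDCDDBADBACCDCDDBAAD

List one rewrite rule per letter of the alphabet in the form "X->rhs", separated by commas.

  step 4 ⇒ step 5: DBACADDBACADADCADCCDCDDBADBACCDCDDBAADDBACCDCDDBAADDBACCDCDDBAADDBAC ⇒ C·DCD·DBA·AD·DBA·C·C·DCD·DBA·AD·DBA·C·DBA·C·AD·DBA·C·AD·AD·C·AD·C·C·DCD·DBA·C·DCD·DBA·AD·AD·C·AD·C·C·DCD·DBA·DBA·C·C·DCD·DBA·AD·AD·C·AD·C·C·DCD·DBA·DBA·C·C·DCD·DBA·AD·AD·C·AD·C·C·DCD·DBA·DBA·C·C·DCD·DBA·AD
    A ↦ DBA
    B ↦ DCD
    C ↦ AD
    D ↦ C

A->DBA, B->DCD, C->AD, D->C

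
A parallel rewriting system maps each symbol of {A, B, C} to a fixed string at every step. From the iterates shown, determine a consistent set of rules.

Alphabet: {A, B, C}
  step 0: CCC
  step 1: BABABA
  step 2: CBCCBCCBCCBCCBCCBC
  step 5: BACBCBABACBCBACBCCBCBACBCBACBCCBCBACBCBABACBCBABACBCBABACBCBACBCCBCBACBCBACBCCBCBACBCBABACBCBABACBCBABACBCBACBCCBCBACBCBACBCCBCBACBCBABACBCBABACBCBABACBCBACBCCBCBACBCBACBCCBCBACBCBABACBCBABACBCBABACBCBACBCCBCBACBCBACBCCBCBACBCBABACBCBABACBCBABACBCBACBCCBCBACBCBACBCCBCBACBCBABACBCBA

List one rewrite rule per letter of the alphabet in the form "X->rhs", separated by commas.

  step 1 ⇒ step 2: BABABA ⇒ CBC·CBC·CBC·CBC·CBC·CBC
    A ↦ CBC
    B ↦ CBC
  step 0 ⇒ step 1: CCC ⇒ BA·BA·BA
    C ↦ BA

A->CBC, B->CBC, C->BA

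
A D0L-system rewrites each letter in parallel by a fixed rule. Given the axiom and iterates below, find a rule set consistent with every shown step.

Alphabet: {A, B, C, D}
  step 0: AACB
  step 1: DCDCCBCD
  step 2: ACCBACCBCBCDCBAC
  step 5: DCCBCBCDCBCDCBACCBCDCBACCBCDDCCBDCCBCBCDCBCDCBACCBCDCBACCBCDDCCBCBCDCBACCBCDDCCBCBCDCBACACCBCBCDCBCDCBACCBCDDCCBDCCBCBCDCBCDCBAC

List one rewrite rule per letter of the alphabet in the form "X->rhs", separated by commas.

  step 1 ⇒ step 2: DCDCCBCD ⇒ AC·CB·AC·CB·CB·CD·CB·AC
    B ↦ CD
    C ↦ CB
    D ↦ AC
  step 0 ⇒ step 1: AACB ⇒ DC·DC·CB·CD
    A ↦ DC

A->DC, B->CD, C->CB, D->AC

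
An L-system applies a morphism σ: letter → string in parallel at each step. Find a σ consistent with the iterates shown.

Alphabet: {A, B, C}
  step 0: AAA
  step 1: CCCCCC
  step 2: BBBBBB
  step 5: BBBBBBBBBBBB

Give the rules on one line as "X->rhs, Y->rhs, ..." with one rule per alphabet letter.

  step 1 ⇒ step 2: CCCCCC ⇒ B·B·B·B·B·B
    C ↦ B
  step 0 ⇒ step 1: AAA ⇒ CC·CC·CC
    A ↦ CC
    B ↦ A  (constrained at step 2)

A->CC, B->A, C->B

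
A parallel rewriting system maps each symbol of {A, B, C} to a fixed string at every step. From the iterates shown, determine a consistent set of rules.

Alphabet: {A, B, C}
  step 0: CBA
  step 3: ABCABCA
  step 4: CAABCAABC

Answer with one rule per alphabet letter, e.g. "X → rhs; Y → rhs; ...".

A->C, B->A, C->AB

  step 3 ⇒ step 4: ABCABCA ⇒ C·A·AB·C·A·AB·C
    A ↦ C
    B ↦ A
    C ↦ AB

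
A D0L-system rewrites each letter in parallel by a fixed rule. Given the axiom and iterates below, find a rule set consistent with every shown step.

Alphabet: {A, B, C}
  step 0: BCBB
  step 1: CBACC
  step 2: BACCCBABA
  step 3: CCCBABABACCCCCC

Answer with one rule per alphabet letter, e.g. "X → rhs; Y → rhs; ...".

  step 2 ⇒ step 3: BACCCBABA ⇒ C·CC·BA·BA·BA·C·CC·C·CC
    A ↦ CC
    B ↦ C
    C ↦ BA

A->CC, B->C, C->BA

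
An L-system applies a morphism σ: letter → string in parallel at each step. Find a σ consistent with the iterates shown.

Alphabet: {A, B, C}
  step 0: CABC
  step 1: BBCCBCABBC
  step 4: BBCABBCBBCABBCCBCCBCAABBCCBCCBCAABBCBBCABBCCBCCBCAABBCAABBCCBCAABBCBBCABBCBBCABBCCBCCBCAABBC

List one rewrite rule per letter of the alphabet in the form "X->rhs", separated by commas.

A->CBC, B->A, C->BBC

  step 0 ⇒ step 1: CABC ⇒ BBC·CBC·A·BBC
    A ↦ CBC
    B ↦ A
    C ↦ BBC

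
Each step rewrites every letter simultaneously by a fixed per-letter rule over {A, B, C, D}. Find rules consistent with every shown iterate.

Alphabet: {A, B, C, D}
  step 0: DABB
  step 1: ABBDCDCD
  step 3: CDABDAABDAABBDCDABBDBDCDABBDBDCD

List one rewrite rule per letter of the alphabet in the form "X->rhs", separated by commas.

A->BD, B->CD, C->DA, D->AB

  step 0 ⇒ step 1: DABB ⇒ AB·BD·CD·CD
    A ↦ BD
    B ↦ CD
    D ↦ AB
    C ↦ DA  (constrained at step 1)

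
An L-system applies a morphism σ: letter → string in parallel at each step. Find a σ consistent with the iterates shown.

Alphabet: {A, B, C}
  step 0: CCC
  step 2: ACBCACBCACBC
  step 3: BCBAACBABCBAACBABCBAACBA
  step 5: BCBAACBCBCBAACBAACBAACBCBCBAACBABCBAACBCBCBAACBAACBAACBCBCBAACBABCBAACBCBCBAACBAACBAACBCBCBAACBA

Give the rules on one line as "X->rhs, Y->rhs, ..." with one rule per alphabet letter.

A->BC, B->AC, C->BA

  step 2 ⇒ step 3: ACBCACBCACBC ⇒ BC·BA·AC·BA·BC·BA·AC·BA·BC·BA·AC·BA
    A ↦ BC
    B ↦ AC
    C ↦ BA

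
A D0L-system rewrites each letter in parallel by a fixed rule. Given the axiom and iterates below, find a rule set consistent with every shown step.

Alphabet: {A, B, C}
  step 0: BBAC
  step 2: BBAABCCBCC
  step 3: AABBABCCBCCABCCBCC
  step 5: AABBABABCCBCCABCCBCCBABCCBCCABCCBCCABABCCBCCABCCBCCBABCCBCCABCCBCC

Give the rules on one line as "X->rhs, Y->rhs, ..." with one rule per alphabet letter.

A->B, B->A, C->BCC

  step 2 ⇒ step 3: BBAABCCBCC ⇒ A·A·B·B·A·BCC·BCC·A·BCC·BCC
    A ↦ B
    B ↦ A
    C ↦ BCC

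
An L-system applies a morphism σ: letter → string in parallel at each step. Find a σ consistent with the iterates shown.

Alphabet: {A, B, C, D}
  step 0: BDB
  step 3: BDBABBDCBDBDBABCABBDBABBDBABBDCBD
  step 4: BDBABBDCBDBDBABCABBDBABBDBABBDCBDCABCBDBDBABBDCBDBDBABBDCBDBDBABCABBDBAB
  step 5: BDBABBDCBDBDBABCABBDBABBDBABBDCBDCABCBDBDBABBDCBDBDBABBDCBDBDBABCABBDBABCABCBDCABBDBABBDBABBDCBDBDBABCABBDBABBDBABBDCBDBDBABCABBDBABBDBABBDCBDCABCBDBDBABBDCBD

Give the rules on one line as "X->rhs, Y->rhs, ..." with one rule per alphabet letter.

  step 4 ⇒ step 5: BDBABBDCBDBDBABCABBDBABBDBABBDCBDCABCBDBDBABBDCBDBDBABBDCBDBDBABCABBDBAB ⇒ BD·BAB·BD·C·BD·BD·BAB·CAB·BD·BAB·BD·BAB·BD·C·BD·CAB·C·BD·BD·BAB·BD·C·BD·BD·BAB·BD·C·BD·BD·BAB·CAB·BD·BAB·CAB·C·BD·CAB·BD·BAB·BD·BAB·BD·C·BD·BD·BAB·CAB·BD·BAB·BD·BAB·BD·C·BD·BD·BAB·CAB·BD·BAB·BD·BAB·BD·C·BD·CAB·C·BD·BD·BAB·BD·C·BD
    A ↦ C
    B ↦ BD
    C ↦ CAB
    D ↦ BAB

A->C, B->BD, C->CAB, D->BAB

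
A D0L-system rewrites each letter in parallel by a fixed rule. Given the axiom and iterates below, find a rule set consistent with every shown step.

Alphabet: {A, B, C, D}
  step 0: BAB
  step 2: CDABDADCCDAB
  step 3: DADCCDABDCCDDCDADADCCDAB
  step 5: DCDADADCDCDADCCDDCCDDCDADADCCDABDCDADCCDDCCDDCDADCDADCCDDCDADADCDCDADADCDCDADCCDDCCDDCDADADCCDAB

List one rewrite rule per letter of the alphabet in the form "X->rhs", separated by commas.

A->CD, B->AB, C->DA, D->DC

  step 2 ⇒ step 3: CDABDADCCDAB ⇒ DA·DC·CD·AB·DC·CD·DC·DA·DA·DC·CD·AB
    A ↦ CD
    B ↦ AB
    C ↦ DA
    D ↦ DC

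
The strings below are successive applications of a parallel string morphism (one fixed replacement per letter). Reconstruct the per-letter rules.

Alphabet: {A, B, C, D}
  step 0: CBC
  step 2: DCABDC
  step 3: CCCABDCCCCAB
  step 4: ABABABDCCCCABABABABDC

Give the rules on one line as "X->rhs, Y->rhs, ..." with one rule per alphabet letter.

A->D, B->C, C->AB, D->CCC

  step 3 ⇒ step 4: CCCABDCCCCAB ⇒ AB·AB·AB·D·C·CCC·AB·AB·AB·AB·D·C
    A ↦ D
    B ↦ C
    C ↦ AB
    D ↦ CCC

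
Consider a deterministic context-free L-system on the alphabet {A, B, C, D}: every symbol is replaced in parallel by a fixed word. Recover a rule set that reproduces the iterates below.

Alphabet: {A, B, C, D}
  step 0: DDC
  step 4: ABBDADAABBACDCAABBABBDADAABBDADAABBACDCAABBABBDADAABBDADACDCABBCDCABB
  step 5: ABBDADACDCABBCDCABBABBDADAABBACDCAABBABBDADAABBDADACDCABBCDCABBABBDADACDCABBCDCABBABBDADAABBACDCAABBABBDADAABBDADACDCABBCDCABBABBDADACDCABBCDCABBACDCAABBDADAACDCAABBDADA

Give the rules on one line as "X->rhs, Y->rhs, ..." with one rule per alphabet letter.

A->ABB, B->DA, C->A, D->CDC

  step 4 ⇒ step 5: ABBDADAABBACDCAABBABBDADAABBDADAABBACDCAABBABBDADAABBDADACDCABBCDCABB ⇒ ABB·DA·DA·CDC·ABB·CDC·ABB·ABB·DA·DA·ABB·A·CDC·A·ABB·ABB·DA·DA·ABB·DA·DA·CDC·ABB·CDC·ABB·ABB·DA·DA·CDC·ABB·CDC·ABB·ABB·DA·DA·ABB·A·CDC·A·ABB·ABB·DA·DA·ABB·DA·DA·CDC·ABB·CDC·ABB·ABB·DA·DA·CDC·ABB·CDC·ABB·A·CDC·A·ABB·DA·DA·A·CDC·A·ABB·DA·DA
    A ↦ ABB
    B ↦ DA
    C ↦ A
    D ↦ CDC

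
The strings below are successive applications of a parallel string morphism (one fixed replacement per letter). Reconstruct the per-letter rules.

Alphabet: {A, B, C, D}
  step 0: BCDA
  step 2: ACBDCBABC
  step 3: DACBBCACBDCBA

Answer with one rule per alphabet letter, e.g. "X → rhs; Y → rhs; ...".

  step 2 ⇒ step 3: ACBDCBABC ⇒ D·A·CB·BC·A·CB·D·CB·A
    A ↦ D
    B ↦ CB
    C ↦ A
    D ↦ BC

A->D, B->CB, C->A, D->BC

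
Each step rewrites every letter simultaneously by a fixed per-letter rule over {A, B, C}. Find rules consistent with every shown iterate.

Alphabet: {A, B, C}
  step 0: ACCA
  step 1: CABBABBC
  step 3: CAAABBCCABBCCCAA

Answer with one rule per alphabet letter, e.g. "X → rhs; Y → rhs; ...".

A->C, B->A, C->ABB

  step 0 ⇒ step 1: ACCA ⇒ C·ABB·ABB·C
    A ↦ C
    C ↦ ABB
    B ↦ A  (constrained at step 1)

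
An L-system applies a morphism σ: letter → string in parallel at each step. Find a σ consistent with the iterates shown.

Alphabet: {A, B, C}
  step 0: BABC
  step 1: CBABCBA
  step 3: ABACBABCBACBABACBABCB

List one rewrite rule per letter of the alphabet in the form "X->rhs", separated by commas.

  step 0 ⇒ step 1: BABC ⇒ CB·AB·CB·A
    A ↦ AB
    B ↦ CB
    C ↦ A

A->AB, B->CB, C->A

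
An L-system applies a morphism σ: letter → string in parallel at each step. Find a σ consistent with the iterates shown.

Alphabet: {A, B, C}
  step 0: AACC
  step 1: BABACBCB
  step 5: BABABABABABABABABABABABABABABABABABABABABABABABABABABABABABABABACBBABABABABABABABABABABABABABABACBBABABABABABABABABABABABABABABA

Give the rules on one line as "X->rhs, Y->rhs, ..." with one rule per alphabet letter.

A->BA, B->BA, C->CB

  step 0 ⇒ step 1: AACC ⇒ BA·BA·CB·CB
    A ↦ BA
    C ↦ CB
    B ↦ BA  (constrained at step 1)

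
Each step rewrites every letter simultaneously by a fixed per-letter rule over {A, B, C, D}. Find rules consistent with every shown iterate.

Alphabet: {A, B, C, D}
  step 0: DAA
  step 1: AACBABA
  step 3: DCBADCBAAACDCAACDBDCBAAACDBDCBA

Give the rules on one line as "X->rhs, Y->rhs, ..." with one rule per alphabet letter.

A->BA, B->DC, C->DB, D->AAC

  step 0 ⇒ step 1: DAA ⇒ AAC·BA·BA
    A ↦ BA
    D ↦ AAC
    B ↦ DC  (constrained at step 1)
    C ↦ DB  (constrained at step 1)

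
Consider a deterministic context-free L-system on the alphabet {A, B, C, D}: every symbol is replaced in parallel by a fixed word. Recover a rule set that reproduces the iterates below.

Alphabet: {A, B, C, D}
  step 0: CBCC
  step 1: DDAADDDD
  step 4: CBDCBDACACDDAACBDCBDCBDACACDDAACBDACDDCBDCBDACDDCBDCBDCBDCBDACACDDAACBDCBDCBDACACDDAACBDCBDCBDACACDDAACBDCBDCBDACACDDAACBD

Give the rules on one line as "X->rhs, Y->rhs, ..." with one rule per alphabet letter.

  step 0 ⇒ step 1: CBCC ⇒ DD·AA·DD·DD
    B ↦ AA
    C ↦ DD
    A ↦ AC  (constrained at step 1)
    D ↦ CBD  (constrained at step 1)

A->AC, B->AA, C->DD, D->CBD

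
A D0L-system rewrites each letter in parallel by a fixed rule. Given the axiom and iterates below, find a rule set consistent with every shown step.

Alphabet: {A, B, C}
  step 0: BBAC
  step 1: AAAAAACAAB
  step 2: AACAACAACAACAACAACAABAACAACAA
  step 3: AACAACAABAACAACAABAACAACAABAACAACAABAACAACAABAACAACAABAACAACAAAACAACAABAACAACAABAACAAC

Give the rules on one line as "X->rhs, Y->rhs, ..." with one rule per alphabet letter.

A->AAC, B->AA, C->AAB

  step 2 ⇒ step 3: AACAACAACAACAACAACAABAACAACAA ⇒ AAC·AAC·AAB·AAC·AAC·AAB·AAC·AAC·AAB·AAC·AAC·AAB·AAC·AAC·AAB·AAC·AAC·AAB·AAC·AAC·AA·AAC·AAC·AAB·AAC·AAC·AAB·AAC·AAC
    A ↦ AAC
    B ↦ AA
    C ↦ AAB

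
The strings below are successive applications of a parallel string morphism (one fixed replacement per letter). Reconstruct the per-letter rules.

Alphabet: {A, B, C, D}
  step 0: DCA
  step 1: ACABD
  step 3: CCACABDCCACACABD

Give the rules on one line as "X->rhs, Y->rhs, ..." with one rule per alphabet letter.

A->BD, B->CC, C->CA, D->A

  step 0 ⇒ step 1: DCA ⇒ A·CA·BD
    A ↦ BD
    C ↦ CA
    D ↦ A
    B ↦ CC  (constrained at step 1)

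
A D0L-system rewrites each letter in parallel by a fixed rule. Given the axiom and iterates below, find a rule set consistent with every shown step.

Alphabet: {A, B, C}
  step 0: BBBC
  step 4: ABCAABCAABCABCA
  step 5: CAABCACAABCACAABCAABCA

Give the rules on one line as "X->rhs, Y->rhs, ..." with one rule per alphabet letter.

A->CA, B->A, C->B

  step 4 ⇒ step 5: ABCAABCAABCABCA ⇒ CA·A·B·CA·CA·A·B·CA·CA·A·B·CA·A·B·CA
    A ↦ CA
    B ↦ A
    C ↦ B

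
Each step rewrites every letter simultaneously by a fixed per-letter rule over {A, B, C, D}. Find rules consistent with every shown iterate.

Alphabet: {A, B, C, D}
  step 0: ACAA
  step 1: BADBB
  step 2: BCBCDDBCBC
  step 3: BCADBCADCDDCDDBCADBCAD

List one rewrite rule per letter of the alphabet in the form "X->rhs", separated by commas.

  step 2 ⇒ step 3: BCBCDDBCBC ⇒ BC·AD·BC·AD·CDD·CDD·BC·AD·BC·AD
    B ↦ BC
    C ↦ AD
    D ↦ CDD
  step 0 ⇒ step 1: ACAA ⇒ B·AD·B·B
    A ↦ B

A->B, B->BC, C->AD, D->CDD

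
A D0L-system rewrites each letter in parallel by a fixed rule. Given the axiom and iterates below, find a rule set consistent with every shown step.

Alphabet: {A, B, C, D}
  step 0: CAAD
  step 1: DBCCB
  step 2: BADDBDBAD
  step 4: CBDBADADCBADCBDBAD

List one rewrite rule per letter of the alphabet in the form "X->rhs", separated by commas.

  step 1 ⇒ step 2: DBCCB ⇒ B·AD·DB·DB·AD
    B ↦ AD
    C ↦ DB
    D ↦ B
  step 0 ⇒ step 1: CAAD ⇒ DB·C·C·B
    A ↦ C

A->C, B->AD, C->DB, D->B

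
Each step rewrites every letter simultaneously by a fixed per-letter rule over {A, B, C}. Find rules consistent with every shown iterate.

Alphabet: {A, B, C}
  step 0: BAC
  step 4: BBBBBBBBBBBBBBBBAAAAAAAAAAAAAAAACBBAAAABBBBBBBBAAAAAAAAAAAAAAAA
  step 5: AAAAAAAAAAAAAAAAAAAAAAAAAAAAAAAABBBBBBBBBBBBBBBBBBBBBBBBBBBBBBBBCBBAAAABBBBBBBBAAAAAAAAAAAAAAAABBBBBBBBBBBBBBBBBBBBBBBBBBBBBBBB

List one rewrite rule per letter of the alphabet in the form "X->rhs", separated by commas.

A->BB, B->AA, C->CBB

  step 4 ⇒ step 5: BBBBBBBBBBBBBBBBAAAAAAAAAAAAAAAACBBAAAABBBBBBBBAAAAAAAAAAAAAAAA ⇒ AA·AA·AA·AA·AA·AA·AA·AA·AA·AA·AA·AA·AA·AA·AA·AA·BB·BB·BB·BB·BB·BB·BB·BB·BB·BB·BB·BB·BB·BB·BB·BB·CBB·AA·AA·BB·BB·BB·BB·AA·AA·AA·AA·AA·AA·AA·AA·BB·BB·BB·BB·BB·BB·BB·BB·BB·BB·BB·BB·BB·BB·BB·BB
    A ↦ BB
    B ↦ AA
    C ↦ CBB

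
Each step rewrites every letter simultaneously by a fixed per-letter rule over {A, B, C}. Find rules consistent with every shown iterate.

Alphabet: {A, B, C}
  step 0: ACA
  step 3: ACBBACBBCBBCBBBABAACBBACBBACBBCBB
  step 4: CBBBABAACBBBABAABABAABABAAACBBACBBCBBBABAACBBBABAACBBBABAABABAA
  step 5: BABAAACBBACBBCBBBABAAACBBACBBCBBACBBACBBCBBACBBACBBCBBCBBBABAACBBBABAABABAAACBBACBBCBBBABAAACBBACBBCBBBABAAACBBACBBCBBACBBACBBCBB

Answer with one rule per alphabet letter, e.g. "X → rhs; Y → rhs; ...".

A->CBB, B->A, C->BAB

  step 4 ⇒ step 5: CBBBABAACBBBABAABABAABABAAACBBACBBCBBBABAACBBBABAACBBBABAABABAA ⇒ BAB·A·A·A·CBB·A·CBB·CBB·BAB·A·A·A·CBB·A·CBB·CBB·A·CBB·A·CBB·CBB·A·CBB·A·CBB·CBB·CBB·BAB·A·A·CBB·BAB·A·A·BAB·A·A·A·CBB·A·CBB·CBB·BAB·A·A·A·CBB·A·CBB·CBB·BAB·A·A·A·CBB·A·CBB·CBB·A·CBB·A·CBB·CBB
    A ↦ CBB
    B ↦ A
    C ↦ BAB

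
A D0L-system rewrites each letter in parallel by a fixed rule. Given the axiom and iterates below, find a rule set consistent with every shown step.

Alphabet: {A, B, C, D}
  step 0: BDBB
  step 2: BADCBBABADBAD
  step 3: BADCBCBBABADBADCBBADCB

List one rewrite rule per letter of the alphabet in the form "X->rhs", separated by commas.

A->D, B->BA, C->CB, D->CB

  step 2 ⇒ step 3: BADCBBABADBAD ⇒ BA·D·CB·CB·BA·BA·D·BA·D·CB·BA·D·CB
    A ↦ D
    B ↦ BA
    C ↦ CB
    D ↦ CB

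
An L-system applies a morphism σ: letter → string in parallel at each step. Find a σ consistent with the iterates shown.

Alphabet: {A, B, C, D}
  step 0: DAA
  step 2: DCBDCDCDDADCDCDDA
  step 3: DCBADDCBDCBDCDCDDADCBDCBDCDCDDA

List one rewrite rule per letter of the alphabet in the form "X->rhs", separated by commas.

  step 2 ⇒ step 3: DCBDCDCDDADCDCDDA ⇒ DC·B·AD·DC·B·DC·B·DC·DC·DDA·DC·B·DC·B·DC·DC·DDA
    A ↦ DDA
    B ↦ AD
    C ↦ B
    D ↦ DC

A->DDA, B->AD, C->B, D->DC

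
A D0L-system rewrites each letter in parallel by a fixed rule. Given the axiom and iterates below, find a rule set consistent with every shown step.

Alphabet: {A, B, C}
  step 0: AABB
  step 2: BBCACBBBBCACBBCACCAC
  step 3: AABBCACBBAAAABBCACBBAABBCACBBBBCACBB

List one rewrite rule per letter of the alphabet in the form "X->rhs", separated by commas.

  step 2 ⇒ step 3: BBCACBBBBCACBBCACCAC ⇒ A·A·BB·CAC·BB·A·A·A·A·BB·CAC·BB·A·A·BB·CAC·BB·BB·CAC·BB
    A ↦ CAC
    B ↦ A
    C ↦ BB

A->CAC, B->A, C->BB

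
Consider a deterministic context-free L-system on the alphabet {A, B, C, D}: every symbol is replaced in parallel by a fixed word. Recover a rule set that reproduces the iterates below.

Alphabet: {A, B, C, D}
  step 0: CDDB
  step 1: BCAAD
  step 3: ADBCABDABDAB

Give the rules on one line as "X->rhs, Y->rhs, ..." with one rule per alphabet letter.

A->AB, B->D, C->BC, D->A

  step 0 ⇒ step 1: CDDB ⇒ BC·A·A·D
    B ↦ D
    C ↦ BC
    D ↦ A
    A ↦ AB  (constrained at step 1)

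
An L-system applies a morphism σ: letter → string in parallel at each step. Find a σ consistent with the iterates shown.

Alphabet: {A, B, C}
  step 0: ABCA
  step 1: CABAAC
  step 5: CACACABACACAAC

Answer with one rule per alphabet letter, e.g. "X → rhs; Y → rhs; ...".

  step 0 ⇒ step 1: ABCA ⇒ C·ABA·A·C
    A ↦ C
    B ↦ ABA
    C ↦ A

A->C, B->ABA, C->A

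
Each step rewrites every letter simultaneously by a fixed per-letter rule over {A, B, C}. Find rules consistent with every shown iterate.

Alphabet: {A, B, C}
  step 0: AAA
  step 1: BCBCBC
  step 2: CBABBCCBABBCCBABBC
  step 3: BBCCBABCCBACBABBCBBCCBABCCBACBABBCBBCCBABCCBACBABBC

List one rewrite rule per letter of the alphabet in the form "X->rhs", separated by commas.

  step 2 ⇒ step 3: CBABBCCBABBCCBABBC ⇒ BBC·CBA·BC·CBA·CBA·BBC·BBC·CBA·BC·CBA·CBA·BBC·BBC·CBA·BC·CBA·CBA·BBC
    A ↦ BC
    B ↦ CBA
    C ↦ BBC

A->BC, B->CBA, C->BBC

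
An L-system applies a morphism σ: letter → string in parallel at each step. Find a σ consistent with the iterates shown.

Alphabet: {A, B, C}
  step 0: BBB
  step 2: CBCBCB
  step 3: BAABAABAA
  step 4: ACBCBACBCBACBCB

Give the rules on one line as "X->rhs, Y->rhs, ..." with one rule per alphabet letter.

A->CB, B->A, C->BA

  step 3 ⇒ step 4: BAABAABAA ⇒ A·CB·CB·A·CB·CB·A·CB·CB
    A ↦ CB
    B ↦ A
  step 2 ⇒ step 3: CBCBCB ⇒ BA·A·BA·A·BA·A
    C ↦ BA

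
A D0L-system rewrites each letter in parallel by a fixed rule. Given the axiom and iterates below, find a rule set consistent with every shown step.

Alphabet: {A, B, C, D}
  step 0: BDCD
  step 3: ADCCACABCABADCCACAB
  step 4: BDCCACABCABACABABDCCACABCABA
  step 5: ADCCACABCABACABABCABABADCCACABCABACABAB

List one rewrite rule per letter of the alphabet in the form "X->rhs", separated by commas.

A->B, B->A, C->CA, D->DC

  step 4 ⇒ step 5: BDCCACABCABACABABDCCACABCABA ⇒ A·DC·CA·CA·B·CA·B·A·CA·B·A·B·CA·B·A·B·A·DC·CA·CA·B·CA·B·A·CA·B·A·B
    A ↦ B
    B ↦ A
    C ↦ CA
    D ↦ DC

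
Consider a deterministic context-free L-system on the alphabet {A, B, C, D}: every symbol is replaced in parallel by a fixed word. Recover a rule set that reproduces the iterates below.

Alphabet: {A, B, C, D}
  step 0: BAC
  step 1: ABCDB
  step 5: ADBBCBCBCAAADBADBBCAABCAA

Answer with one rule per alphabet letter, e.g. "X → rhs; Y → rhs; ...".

A->BC, B->A, C->DB, D->A

  step 0 ⇒ step 1: BAC ⇒ A·BC·DB
    A ↦ BC
    B ↦ A
    C ↦ DB
    D ↦ A  (constrained at step 1)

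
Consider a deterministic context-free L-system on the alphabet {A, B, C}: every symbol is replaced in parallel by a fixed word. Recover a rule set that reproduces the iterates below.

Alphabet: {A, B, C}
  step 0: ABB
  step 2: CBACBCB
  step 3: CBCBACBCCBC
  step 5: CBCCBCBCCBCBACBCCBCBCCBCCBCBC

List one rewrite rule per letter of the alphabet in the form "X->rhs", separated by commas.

  step 2 ⇒ step 3: CBACBCB ⇒ CB·C·BA·CB·C·CB·C
    A ↦ BA
    B ↦ C
    C ↦ CB

A->BA, B->C, C->CB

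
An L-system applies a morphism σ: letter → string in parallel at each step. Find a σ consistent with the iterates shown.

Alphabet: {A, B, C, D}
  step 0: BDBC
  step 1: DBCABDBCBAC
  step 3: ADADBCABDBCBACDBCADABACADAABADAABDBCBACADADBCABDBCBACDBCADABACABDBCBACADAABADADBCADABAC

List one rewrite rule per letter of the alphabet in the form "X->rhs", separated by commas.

  step 0 ⇒ step 1: BDBC ⇒ DBC·AB·DBC·BAC
    B ↦ DBC
    C ↦ BAC
    D ↦ AB
    A ↦ ADA  (constrained at step 1)

A->ADA, B->DBC, C->BAC, D->AB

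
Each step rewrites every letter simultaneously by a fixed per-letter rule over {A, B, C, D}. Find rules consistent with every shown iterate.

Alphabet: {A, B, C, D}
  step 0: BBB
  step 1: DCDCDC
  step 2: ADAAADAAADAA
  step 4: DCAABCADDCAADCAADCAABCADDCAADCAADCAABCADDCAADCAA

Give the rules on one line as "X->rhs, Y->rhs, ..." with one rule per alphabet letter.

A->BC, B->DC, C->AA, D->AD

  step 1 ⇒ step 2: DCDCDC ⇒ AD·AA·AD·AA·AD·AA
    C ↦ AA
    D ↦ AD
    A ↦ BC  (constrained at step 2)
  step 0 ⇒ step 1: BBB ⇒ DC·DC·DC
    B ↦ DC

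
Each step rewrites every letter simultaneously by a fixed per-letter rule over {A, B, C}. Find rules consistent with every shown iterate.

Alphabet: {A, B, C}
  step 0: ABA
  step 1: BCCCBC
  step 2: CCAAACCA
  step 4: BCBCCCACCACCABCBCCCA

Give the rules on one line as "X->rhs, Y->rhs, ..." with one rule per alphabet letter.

  step 1 ⇒ step 2: BCCCBC ⇒ CC·A·A·A·CC·A
    B ↦ CC
    C ↦ A
  step 0 ⇒ step 1: ABA ⇒ BC·CC·BC
    A ↦ BC

A->BC, B->CC, C->A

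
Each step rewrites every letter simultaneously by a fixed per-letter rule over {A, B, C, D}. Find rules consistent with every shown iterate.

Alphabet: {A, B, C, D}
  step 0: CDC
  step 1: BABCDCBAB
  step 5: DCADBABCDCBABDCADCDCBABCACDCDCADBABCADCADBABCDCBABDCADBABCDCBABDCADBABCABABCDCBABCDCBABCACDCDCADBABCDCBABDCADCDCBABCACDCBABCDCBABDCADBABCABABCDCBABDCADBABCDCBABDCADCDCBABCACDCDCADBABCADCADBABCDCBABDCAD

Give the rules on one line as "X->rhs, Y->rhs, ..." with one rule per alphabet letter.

A->CA, B->D, C->BAB, D->CDC

  step 0 ⇒ step 1: CDC ⇒ BAB·CDC·BAB
    C ↦ BAB
    D ↦ CDC
    A ↦ CA  (constrained at step 1)
    B ↦ D  (constrained at step 1)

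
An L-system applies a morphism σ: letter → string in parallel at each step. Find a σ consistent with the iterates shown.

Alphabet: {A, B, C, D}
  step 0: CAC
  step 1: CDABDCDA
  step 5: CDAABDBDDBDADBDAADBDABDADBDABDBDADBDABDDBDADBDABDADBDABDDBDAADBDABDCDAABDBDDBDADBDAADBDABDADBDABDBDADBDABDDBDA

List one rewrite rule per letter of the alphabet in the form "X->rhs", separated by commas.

A->BD, B->DBD, C->CDA, D->A

  step 0 ⇒ step 1: CAC ⇒ CDA·BD·CDA
    A ↦ BD
    C ↦ CDA
    B ↦ DBD  (constrained at step 1)
    D ↦ A  (constrained at step 1)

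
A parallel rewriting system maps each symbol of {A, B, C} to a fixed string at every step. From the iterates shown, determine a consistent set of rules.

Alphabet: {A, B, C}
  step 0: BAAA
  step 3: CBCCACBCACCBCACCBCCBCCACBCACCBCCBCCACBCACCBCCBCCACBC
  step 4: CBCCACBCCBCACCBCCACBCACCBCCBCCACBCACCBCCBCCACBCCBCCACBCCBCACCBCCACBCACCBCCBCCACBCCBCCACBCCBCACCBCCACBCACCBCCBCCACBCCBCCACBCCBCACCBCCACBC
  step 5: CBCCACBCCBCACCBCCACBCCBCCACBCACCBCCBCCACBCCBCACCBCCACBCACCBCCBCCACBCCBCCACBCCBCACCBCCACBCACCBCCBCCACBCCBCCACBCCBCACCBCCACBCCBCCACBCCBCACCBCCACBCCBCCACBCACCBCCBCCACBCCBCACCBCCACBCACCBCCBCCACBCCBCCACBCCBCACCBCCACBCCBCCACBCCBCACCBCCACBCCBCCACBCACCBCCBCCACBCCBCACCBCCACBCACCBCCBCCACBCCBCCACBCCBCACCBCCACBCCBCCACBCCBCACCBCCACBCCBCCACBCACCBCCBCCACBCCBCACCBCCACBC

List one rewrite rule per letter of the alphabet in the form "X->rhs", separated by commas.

A->AC, B->CA, C->CBC

  step 4 ⇒ step 5: CBCCACBCCBCACCBCCACBCACCBCCBCCACBCACCBCCBCCACBCCBCCACBCCBCACCBCCACBCACCBCCBCCACBCCBCCACBCCBCACCBCCACBCACCBCCBCCACBCCBCCACBCCBCACCBCCACBC ⇒ CBC·CA·CBC·CBC·AC·CBC·CA·CBC·CBC·CA·CBC·AC·CBC·CBC·CA·CBC·CBC·AC·CBC·CA·CBC·AC·CBC·CBC·CA·CBC·CBC·CA·CBC·CBC·AC·CBC·CA·CBC·AC·CBC·CBC·CA·CBC·CBC·CA·CBC·CBC·AC·CBC·CA·CBC·CBC·CA·CBC·CBC·AC·CBC·CA·CBC·CBC·CA·CBC·AC·CBC·CBC·CA·CBC·CBC·AC·CBC·CA·CBC·AC·CBC·CBC·CA·CBC·CBC·CA·CBC·CBC·AC·CBC·CA·CBC·CBC·CA·CBC·CBC·AC·CBC·CA·CBC·CBC·CA·CBC·AC·CBC·CBC·CA·CBC·CBC·AC·CBC·CA·CBC·AC·CBC·CBC·CA·CBC·CBC·CA·CBC·CBC·AC·CBC·CA·CBC·CBC·CA·CBC·CBC·AC·CBC·CA·CBC·CBC·CA·CBC·AC·CBC·CBC·CA·CBC·CBC·AC·CBC·CA·CBC
    A ↦ AC
    B ↦ CA
    C ↦ CBC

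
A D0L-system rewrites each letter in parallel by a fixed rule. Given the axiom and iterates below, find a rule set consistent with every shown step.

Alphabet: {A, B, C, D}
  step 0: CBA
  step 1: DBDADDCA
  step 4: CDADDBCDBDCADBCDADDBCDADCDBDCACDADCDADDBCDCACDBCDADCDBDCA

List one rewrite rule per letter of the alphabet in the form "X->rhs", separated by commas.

  step 0 ⇒ step 1: CBA ⇒ DB·DAD·DCA
    A ↦ DCA
    B ↦ DAD
    C ↦ DB
    D ↦ C  (constrained at step 1)

A->DCA, B->DAD, C->DB, D->C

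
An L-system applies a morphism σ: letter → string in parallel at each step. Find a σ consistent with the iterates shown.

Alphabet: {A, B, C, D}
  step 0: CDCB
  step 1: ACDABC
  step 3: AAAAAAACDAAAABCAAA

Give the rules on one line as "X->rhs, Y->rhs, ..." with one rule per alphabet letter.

A->AA, B->BC, C->A, D->CD

  step 0 ⇒ step 1: CDCB ⇒ A·CD·A·BC
    B ↦ BC
    C ↦ A
    D ↦ CD
    A ↦ AA  (constrained at step 1)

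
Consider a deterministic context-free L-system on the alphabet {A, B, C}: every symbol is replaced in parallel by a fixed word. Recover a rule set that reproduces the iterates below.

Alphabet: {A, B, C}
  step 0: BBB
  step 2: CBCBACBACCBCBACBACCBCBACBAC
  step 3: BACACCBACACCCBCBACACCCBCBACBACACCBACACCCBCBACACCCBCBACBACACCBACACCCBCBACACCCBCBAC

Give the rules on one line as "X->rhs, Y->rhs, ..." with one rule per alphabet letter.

A->CBC, B->ACC, C->BAC

  step 2 ⇒ step 3: CBCBACBACCBCBACBACCBCBACBAC ⇒ BAC·ACC·BAC·ACC·CBC·BAC·ACC·CBC·BAC·BAC·ACC·BAC·ACC·CBC·BAC·ACC·CBC·BAC·BAC·ACC·BAC·ACC·CBC·BAC·ACC·CBC·BAC
    A ↦ CBC
    B ↦ ACC
    C ↦ BAC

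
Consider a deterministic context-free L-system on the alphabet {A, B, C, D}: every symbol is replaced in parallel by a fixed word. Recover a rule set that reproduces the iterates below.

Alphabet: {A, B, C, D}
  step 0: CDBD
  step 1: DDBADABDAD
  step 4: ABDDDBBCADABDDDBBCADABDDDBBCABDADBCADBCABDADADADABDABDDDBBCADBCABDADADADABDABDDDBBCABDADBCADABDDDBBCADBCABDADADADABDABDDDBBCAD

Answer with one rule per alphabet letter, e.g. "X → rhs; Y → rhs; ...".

  step 0 ⇒ step 1: CDBD ⇒ DDB·AD·ABD·AD
    B ↦ ABD
    C ↦ DDB
    D ↦ AD
    A ↦ BC  (constrained at step 1)

A->BC, B->ABD, C->DDB, D->AD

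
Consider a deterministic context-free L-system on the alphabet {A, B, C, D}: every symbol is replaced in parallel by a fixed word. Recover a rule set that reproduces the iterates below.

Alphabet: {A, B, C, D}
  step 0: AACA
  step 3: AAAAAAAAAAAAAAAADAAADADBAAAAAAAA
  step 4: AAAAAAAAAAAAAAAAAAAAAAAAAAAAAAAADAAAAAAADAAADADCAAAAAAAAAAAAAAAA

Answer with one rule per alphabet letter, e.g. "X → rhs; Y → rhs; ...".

  step 3 ⇒ step 4: AAAAAAAAAAAAAAAADAAADADBAAAAAAAA ⇒ AA·AA·AA·AA·AA·AA·AA·AA·AA·AA·AA·AA·AA·AA·AA·AA·DA·AA·AA·AA·DA·AA·DA·DC·AA·AA·AA·AA·AA·AA·AA·AA
    A ↦ AA
    B ↦ DC
    D ↦ DA
    C ↦ DB  (constrained at step 0)

A->AA, B->DC, C->DB, D->DA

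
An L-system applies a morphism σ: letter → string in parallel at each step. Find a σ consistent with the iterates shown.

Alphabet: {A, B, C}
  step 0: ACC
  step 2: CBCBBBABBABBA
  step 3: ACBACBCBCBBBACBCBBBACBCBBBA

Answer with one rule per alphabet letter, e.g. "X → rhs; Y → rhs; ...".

A->BBA, B->CB, C->A

  step 2 ⇒ step 3: CBCBBBABBABBA ⇒ A·CB·A·CB·CB·CB·BBA·CB·CB·BBA·CB·CB·BBA
    A ↦ BBA
    B ↦ CB
    C ↦ A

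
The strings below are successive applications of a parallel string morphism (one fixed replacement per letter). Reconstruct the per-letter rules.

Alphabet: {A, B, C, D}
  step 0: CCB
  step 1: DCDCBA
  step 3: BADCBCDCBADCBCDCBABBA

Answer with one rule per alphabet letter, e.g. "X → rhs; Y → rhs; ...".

A->B, B->BA, C->DC, D->BC

  step 0 ⇒ step 1: CCB ⇒ DC·DC·BA
    B ↦ BA
    C ↦ DC
    A ↦ B  (constrained at step 1)
    D ↦ BC  (constrained at step 1)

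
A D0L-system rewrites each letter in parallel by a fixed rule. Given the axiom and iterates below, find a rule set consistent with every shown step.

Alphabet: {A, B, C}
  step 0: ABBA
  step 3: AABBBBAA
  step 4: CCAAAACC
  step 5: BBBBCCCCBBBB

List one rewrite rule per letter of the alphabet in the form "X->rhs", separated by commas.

  step 4 ⇒ step 5: CCAAAACC ⇒ BB·BB·C·C·C·C·BB·BB
    A ↦ C
    C ↦ BB
  step 3 ⇒ step 4: AABBBBAA ⇒ C·C·A·A·A·A·C·C
    B ↦ A

A->C, B->A, C->BB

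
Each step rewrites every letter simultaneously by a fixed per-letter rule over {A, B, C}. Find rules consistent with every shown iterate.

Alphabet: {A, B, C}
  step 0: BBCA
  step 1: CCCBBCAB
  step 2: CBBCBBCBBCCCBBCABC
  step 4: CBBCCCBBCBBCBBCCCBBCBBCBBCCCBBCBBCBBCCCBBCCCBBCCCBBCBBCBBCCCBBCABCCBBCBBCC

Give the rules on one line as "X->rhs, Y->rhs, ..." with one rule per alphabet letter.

A->CAB, B->C, C->CBB

  step 1 ⇒ step 2: CCCBBCAB ⇒ CBB·CBB·CBB·C·C·CBB·CAB·C
    A ↦ CAB
    B ↦ C
    C ↦ CBB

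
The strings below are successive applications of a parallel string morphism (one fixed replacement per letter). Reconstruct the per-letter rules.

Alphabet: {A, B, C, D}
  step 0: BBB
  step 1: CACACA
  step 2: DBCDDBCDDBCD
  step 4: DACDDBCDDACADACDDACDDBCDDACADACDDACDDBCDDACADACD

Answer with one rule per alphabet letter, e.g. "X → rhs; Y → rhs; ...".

A->CD, B->CA, C->DB, D->DA

  step 1 ⇒ step 2: CACACA ⇒ DB·CD·DB·CD·DB·CD
    A ↦ CD
    C ↦ DB
  step 0 ⇒ step 1: BBB ⇒ CA·CA·CA
    B ↦ CA
    D ↦ DA  (constrained at step 2)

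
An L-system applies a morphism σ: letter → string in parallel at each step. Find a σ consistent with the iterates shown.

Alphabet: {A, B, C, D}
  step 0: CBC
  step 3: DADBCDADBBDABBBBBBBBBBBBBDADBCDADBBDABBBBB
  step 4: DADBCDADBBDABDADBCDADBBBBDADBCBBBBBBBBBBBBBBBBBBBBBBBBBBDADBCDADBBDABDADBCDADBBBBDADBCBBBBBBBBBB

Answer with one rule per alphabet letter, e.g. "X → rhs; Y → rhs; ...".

A->BC, B->BB, C->DAB, D->DAD

  step 3 ⇒ step 4: DADBCDADBBDABBBBBBBBBBBBBDADBCDADBBDABBBBB ⇒ DAD·BC·DAD·BB·DAB·DAD·BC·DAD·BB·BB·DAD·BC·BB·BB·BB·BB·BB·BB·BB·BB·BB·BB·BB·BB·BB·DAD·BC·DAD·BB·DAB·DAD·BC·DAD·BB·BB·DAD·BC·BB·BB·BB·BB·BB
    A ↦ BC
    B ↦ BB
    C ↦ DAB
    D ↦ DAD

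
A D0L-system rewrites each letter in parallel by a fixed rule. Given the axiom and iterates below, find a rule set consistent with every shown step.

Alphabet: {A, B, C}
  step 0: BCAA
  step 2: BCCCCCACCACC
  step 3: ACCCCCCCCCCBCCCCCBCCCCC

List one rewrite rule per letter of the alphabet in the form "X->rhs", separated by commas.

A->BC, B->A, C->CC

  step 2 ⇒ step 3: BCCCCCACCACC ⇒ A·CC·CC·CC·CC·CC·BC·CC·CC·BC·CC·CC
    A ↦ BC
    B ↦ A
    C ↦ CC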